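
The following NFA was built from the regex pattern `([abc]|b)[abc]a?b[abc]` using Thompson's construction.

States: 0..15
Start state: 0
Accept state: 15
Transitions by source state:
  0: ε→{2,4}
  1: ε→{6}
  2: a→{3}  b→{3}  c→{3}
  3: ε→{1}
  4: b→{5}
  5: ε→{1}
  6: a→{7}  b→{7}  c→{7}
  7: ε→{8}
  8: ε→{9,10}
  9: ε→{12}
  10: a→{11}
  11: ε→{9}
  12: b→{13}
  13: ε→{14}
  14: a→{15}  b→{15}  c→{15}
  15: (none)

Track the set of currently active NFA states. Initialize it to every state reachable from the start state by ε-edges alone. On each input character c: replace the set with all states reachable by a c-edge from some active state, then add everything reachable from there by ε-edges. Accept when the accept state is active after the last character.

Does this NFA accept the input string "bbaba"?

initial (ε-close {0}): {0,2,4}
'b' @ 1: {1,3,5,6}
'b' @ 2: {7,8,9,10,12}
'a' @ 3: {9,11,12}
'b' @ 4: {13,14}
'a' @ 5: {15}  ✓accept
end set {15} — state 15 in

Answer: ACCEPT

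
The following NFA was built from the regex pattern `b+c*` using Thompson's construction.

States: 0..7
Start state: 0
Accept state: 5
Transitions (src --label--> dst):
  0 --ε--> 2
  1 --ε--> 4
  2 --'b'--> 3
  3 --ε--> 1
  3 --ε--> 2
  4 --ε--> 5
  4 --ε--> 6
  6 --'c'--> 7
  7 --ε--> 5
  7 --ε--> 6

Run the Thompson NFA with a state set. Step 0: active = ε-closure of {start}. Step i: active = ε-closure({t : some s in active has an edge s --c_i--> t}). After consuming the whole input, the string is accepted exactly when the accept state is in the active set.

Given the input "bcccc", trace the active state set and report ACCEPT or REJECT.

Answer: ACCEPT

Steps:
start: ε-closure({0}) = {0,2}
'b' @ 1: {1,2,3,4,5,6}  (accept∈set)
'c' @ 2: {5,6,7}  (accept∈set)
'c' @ 3: {5,6,7}  (accept∈set)
'c' @ 4: {5,6,7}  (accept∈set)
'c' @ 5: {5,6,7}  (accept∈set)
final: {5,6,7}; accept 5 in set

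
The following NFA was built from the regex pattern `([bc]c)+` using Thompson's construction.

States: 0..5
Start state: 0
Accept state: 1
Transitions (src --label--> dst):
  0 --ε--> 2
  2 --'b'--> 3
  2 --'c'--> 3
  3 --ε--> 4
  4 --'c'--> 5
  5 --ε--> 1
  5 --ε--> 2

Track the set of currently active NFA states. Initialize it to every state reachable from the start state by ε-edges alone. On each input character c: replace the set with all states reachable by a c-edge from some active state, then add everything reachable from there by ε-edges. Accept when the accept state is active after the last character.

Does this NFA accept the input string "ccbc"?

S₀ = ε-closure({0}) = {0,2}
'c' @ 1: {3,4}
'c' @ 2: {1,2,5}  [accepting]
'b' @ 3: {3,4}
'c' @ 4: {1,2,5}  [accepting]
final: {1,2,5}; accept 1 in set

Answer: ACCEPT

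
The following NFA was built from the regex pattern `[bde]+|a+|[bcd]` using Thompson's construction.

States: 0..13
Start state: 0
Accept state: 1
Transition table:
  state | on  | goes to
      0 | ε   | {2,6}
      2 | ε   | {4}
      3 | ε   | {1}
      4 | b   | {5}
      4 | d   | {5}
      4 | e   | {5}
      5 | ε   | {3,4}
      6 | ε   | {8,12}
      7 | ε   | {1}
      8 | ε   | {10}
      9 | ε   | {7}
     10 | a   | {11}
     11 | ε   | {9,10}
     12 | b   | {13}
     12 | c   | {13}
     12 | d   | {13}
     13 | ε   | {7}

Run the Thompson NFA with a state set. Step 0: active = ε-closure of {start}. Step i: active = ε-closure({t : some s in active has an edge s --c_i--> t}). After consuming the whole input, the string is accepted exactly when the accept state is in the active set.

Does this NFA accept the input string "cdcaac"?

S₀ = ε-closure({0}) = {0,2,4,6,8,10,12}
'c' @ 1: {1,7,13}  ✓accept
'd' @ 2: {}  — no active states
rest 'caac' ignored (set empty)
after full input: {}  (accept=1 not in)

Answer: REJECT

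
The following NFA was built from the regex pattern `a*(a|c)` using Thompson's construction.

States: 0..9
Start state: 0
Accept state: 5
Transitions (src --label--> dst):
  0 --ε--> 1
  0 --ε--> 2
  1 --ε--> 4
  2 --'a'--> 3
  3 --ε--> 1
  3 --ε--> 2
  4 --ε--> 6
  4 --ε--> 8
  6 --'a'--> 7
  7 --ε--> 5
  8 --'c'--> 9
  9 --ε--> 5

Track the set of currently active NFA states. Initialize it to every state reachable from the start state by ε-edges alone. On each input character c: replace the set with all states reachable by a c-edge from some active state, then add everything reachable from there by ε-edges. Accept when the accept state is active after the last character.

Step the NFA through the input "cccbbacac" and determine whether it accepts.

Answer: REJECT

Steps:
start: ε-closure({0}) = {0,1,2,4,6,8}
'c' @ 1: {5,9}  (accept∈set)
'c' @ 2: {}  — no active states
rest 'cbbacac' ignored (set empty)
final: {}; accept 5 not in set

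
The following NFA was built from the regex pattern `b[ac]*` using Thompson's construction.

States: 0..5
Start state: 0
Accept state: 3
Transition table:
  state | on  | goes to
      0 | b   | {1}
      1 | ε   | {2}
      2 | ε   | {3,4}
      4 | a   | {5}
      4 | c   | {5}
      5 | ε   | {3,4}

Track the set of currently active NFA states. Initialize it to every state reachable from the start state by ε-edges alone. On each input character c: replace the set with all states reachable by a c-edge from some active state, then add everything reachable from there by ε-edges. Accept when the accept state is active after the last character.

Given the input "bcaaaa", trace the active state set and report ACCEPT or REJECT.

Answer: ACCEPT

Derivation:
start: ε-closure({0}) = {0}
'b' @ 1: {1,2,3,4}  (accept∈set)
'c' @ 2: {3,4,5}  (accept∈set)
'a' @ 3: {3,4,5}  (accept∈set)
'a' @ 4: {3,4,5}  (accept∈set)
'a' @ 5: {3,4,5}  (accept∈set)
'a' @ 6: {3,4,5}  (accept∈set)
final: {3,4,5}; accept 3 in set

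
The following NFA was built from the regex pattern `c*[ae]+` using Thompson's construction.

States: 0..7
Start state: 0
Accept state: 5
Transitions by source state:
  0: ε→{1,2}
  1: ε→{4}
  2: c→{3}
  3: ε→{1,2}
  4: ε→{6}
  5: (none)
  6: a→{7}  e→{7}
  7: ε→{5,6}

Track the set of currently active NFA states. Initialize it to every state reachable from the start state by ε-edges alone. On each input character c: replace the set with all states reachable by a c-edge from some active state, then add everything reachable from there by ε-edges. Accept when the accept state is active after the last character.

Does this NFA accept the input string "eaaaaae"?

S₀ = ε-closure({0}) = {0,1,2,4,6}
'e' @ 1: {5,6,7}  ✓accept
'a' @ 2: {5,6,7}  ✓accept
'a' @ 3: {5,6,7}  ✓accept
'a' @ 4: {5,6,7}  ✓accept
'a' @ 5: {5,6,7}  ✓accept
'a' @ 6: {5,6,7}  ✓accept
'e' @ 7: {5,6,7}  ✓accept
final: {5,6,7}; accept 5 in set

Answer: ACCEPT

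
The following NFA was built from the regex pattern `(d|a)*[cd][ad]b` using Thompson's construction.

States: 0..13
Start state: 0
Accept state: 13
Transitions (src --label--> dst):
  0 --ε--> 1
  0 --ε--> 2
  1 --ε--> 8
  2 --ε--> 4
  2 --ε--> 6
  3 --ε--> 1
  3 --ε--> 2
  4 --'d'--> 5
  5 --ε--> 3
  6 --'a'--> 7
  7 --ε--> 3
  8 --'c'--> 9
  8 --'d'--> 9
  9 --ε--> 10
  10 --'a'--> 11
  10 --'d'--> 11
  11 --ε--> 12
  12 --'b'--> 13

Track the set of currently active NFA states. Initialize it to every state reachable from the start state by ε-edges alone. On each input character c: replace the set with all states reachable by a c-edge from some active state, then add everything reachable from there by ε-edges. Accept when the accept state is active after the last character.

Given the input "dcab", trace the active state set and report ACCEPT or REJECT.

S₀ = ε-closure({0}) = {0,1,2,4,6,8}
'd' @ 1: {1,2,3,4,5,6,8,9,10}
'c' @ 2: {9,10}
'a' @ 3: {11,12}
'b' @ 4: {13}  (accept∈set)
final: {13}; accept 13 in set

Answer: ACCEPT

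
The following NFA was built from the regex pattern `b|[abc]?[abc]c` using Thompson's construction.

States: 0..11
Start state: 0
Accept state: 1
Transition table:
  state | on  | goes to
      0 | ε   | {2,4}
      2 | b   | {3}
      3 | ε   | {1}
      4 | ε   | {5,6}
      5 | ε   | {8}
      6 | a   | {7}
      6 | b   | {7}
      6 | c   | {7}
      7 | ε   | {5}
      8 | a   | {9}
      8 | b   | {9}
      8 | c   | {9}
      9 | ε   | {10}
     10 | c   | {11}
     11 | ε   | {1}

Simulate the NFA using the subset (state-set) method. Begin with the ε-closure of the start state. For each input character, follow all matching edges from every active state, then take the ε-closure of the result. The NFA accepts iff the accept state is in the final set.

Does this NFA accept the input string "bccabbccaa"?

start: ε-closure({0}) = {0,2,4,5,6,8}
'b' @ 1: {1,3,5,7,8,9,10}  (accept∈set)
'c' @ 2: {1,9,10,11}  (accept∈set)
'c' @ 3: {1,11}  (accept∈set)
'a' @ 4: {}  — dead — no transitions
rest 'bbccaa' ignored (set empty)
after full input: {}  (accept=1 not in)

Answer: REJECT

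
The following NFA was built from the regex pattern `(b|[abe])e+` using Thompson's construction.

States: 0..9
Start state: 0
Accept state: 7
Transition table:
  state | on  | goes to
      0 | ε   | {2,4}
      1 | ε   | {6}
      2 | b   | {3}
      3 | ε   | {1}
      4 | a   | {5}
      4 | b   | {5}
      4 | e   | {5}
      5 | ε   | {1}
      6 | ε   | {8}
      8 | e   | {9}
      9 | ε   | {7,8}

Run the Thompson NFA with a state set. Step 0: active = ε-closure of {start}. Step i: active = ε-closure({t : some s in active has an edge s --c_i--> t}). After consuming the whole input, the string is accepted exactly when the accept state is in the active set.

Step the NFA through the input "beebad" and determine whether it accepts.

start: ε-closure({0}) = {0,2,4}
'b' @ 1: {1,3,5,6,8}
'e' @ 2: {7,8,9}  ✓accept
'e' @ 3: {7,8,9}  ✓accept
'b' @ 4: {}  — no active states
rest 'ad' ignored (set empty)
end set {} — state 7 not in

Answer: REJECT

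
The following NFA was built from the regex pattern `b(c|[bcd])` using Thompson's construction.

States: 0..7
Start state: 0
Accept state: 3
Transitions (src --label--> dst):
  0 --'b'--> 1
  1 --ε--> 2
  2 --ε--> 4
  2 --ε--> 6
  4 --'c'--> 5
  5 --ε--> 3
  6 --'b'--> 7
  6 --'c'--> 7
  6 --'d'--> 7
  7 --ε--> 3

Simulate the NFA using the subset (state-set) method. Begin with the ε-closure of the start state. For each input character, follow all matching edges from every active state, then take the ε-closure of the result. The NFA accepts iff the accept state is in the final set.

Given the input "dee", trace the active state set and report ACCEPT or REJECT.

Answer: REJECT

Trace:
initial (ε-close {0}): {0}
'd' @ 1: {}  — state set empty
rest 'ee' ignored (set empty)
end set {} — state 3 not in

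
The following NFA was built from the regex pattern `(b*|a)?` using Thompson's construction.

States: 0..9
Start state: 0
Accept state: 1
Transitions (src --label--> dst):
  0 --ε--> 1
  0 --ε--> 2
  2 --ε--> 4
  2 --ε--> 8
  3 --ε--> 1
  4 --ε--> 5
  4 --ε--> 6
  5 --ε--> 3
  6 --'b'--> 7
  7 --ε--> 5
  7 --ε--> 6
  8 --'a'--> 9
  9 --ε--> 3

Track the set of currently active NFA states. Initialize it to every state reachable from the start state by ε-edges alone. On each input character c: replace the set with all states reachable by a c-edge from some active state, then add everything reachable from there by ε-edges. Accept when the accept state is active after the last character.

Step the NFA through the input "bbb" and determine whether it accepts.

initial (ε-close {0}): {0,1,2,3,4,5,6,8}
'b' @ 1: {1,3,5,6,7}  ✓accept
'b' @ 2: {1,3,5,6,7}  ✓accept
'b' @ 3: {1,3,5,6,7}  ✓accept
after full input: {1,3,5,6,7}  (accept=1 in)

Answer: ACCEPT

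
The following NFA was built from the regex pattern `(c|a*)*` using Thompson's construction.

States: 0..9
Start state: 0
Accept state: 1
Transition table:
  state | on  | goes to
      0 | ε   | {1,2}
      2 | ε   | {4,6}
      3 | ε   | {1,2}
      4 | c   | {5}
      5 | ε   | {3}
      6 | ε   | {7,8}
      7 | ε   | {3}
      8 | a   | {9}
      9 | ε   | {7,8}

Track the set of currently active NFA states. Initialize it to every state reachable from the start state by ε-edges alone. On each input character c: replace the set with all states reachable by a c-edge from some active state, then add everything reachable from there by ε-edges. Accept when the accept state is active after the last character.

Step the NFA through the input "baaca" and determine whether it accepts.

Answer: REJECT

Trace:
initial (ε-close {0}): {0,1,2,3,4,6,7,8}
'b' @ 1: {}  — dead — no transitions
rest 'aaca' ignored (set empty)
end set {} — state 1 not in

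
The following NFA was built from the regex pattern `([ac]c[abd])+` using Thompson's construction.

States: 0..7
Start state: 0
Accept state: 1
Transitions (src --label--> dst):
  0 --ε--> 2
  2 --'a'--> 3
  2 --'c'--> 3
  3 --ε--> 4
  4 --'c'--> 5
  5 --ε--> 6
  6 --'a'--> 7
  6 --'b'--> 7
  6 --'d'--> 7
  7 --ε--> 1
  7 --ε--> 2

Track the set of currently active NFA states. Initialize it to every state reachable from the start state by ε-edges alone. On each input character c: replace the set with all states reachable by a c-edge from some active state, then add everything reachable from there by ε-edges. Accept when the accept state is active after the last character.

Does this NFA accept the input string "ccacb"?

S₀ = ε-closure({0}) = {0,2}
'c' @ 1: {3,4}
'c' @ 2: {5,6}
'a' @ 3: {1,2,7}  (accept∈set)
'c' @ 4: {3,4}
'b' @ 5: {}  — no active states
final: {}; accept 1 not in set

Answer: REJECT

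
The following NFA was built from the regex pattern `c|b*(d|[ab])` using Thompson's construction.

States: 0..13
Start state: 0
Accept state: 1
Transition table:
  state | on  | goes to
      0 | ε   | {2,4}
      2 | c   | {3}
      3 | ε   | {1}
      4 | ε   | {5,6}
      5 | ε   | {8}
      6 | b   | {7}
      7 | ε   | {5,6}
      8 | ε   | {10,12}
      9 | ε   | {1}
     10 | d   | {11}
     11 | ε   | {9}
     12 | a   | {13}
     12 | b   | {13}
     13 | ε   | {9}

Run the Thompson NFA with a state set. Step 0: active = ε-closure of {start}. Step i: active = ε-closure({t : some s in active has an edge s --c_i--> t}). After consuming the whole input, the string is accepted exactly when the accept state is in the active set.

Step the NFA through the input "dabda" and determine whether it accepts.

Answer: REJECT

Steps:
S₀ = ε-closure({0}) = {0,2,4,5,6,8,10,12}
'd' @ 1: {1,9,11}  [accepting]
'a' @ 2: {}  — state set empty
rest 'bda' ignored (set empty)
final: {}; accept 1 not in set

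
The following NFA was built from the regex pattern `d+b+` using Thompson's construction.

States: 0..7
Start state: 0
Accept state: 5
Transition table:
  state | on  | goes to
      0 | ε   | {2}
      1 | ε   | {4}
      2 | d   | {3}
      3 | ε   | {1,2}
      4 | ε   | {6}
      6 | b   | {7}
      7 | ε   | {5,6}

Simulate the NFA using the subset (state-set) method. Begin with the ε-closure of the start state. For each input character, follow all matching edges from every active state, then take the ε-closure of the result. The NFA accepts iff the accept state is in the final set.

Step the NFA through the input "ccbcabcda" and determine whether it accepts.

start: ε-closure({0}) = {0,2}
'c' @ 1: {}  — state set empty
rest 'cbcabcda' ignored (set empty)
final: {}; accept 5 not in set

Answer: REJECT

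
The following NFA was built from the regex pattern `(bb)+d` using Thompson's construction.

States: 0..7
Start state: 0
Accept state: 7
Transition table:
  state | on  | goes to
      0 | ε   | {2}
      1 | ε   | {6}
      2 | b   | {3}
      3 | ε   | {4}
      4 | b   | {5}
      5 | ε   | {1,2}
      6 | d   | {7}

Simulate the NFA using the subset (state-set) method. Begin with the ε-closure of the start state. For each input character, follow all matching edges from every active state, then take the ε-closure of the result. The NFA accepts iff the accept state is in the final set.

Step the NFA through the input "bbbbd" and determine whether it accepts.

initial (ε-close {0}): {0,2}
'b' @ 1: {3,4}
'b' @ 2: {1,2,5,6}
'b' @ 3: {3,4}
'b' @ 4: {1,2,5,6}
'd' @ 5: {7}  (accept∈set)
end set {7} — state 7 in

Answer: ACCEPT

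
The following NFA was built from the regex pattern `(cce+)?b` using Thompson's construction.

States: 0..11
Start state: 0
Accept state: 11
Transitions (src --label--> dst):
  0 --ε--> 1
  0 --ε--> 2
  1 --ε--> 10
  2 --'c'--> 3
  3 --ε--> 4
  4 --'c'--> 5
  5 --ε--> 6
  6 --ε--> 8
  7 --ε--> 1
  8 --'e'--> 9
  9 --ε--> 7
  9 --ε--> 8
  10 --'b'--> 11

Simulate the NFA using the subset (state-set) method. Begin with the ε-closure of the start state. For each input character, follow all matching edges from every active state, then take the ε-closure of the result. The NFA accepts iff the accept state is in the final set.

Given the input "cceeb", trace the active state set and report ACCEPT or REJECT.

Answer: ACCEPT

Trace:
start: ε-closure({0}) = {0,1,2,10}
'c' @ 1: {3,4}
'c' @ 2: {5,6,8}
'e' @ 3: {1,7,8,9,10}
'e' @ 4: {1,7,8,9,10}
'b' @ 5: {11}  (accept∈set)
final: {11}; accept 11 in set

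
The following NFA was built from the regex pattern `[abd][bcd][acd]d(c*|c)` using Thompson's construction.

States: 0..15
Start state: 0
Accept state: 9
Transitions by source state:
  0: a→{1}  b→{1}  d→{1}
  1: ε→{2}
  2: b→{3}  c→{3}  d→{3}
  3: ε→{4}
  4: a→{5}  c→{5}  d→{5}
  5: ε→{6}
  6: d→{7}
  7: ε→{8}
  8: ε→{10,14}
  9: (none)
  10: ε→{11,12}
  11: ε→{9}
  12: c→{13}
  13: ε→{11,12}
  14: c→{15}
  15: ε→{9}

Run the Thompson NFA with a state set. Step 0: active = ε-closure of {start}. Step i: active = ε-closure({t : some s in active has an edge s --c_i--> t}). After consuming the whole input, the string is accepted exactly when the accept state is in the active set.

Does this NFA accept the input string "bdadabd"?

Answer: REJECT

Derivation:
initial (ε-close {0}): {0}
'b' @ 1: {1,2}
'd' @ 2: {3,4}
'a' @ 3: {5,6}
'd' @ 4: {7,8,9,10,11,12,14}  ✓accept
'a' @ 5: {}  — state set empty
rest 'bd' ignored (set empty)
end set {} — state 9 not in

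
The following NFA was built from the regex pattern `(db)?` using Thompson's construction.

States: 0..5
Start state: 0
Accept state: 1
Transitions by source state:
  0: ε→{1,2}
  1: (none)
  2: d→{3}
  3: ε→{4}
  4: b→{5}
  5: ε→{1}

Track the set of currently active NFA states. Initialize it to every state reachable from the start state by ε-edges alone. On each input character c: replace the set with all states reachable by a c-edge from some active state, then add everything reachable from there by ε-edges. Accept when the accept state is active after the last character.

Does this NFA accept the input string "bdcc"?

Answer: REJECT

Steps:
S₀ = ε-closure({0}) = {0,1,2}
'b' @ 1: {}  — state set empty
rest 'dcc' ignored (set empty)
end set {} — state 1 not in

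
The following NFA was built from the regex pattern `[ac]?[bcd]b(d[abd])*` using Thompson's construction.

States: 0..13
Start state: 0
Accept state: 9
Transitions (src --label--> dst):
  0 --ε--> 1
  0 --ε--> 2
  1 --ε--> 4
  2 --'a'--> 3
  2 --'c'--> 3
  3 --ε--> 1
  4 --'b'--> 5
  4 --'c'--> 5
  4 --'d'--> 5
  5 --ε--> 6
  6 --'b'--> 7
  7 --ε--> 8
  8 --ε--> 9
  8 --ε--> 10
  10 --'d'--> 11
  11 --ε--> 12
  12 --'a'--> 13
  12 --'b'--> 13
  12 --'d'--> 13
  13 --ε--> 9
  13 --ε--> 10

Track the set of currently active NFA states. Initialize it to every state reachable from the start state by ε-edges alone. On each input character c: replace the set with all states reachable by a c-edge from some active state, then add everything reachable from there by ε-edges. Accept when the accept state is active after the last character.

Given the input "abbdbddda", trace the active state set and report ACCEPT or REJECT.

Answer: ACCEPT

Derivation:
start: ε-closure({0}) = {0,1,2,4}
'a' @ 1: {1,3,4}
'b' @ 2: {5,6}
'b' @ 3: {7,8,9,10}  (accept∈set)
'd' @ 4: {11,12}
'b' @ 5: {9,10,13}  (accept∈set)
'd' @ 6: {11,12}
'd' @ 7: {9,10,13}  (accept∈set)
'd' @ 8: {11,12}
'a' @ 9: {9,10,13}  (accept∈set)
after full input: {9,10,13}  (accept=9 in)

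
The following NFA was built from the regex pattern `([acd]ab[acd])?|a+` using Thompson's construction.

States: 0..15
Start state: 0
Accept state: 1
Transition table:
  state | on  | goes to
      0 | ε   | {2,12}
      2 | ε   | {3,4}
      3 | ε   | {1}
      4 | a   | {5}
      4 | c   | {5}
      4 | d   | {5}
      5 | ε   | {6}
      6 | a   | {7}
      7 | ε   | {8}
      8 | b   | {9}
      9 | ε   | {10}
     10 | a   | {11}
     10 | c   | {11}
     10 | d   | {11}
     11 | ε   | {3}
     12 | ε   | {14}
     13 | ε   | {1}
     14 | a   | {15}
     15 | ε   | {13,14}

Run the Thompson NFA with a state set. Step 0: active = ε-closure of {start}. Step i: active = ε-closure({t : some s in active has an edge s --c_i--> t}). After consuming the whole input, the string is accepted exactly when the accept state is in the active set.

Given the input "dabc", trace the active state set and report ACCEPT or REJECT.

initial (ε-close {0}): {0,1,2,3,4,12,14}
'd' @ 1: {5,6}
'a' @ 2: {7,8}
'b' @ 3: {9,10}
'c' @ 4: {1,3,11}  ✓accept
after full input: {1,3,11}  (accept=1 in)

Answer: ACCEPT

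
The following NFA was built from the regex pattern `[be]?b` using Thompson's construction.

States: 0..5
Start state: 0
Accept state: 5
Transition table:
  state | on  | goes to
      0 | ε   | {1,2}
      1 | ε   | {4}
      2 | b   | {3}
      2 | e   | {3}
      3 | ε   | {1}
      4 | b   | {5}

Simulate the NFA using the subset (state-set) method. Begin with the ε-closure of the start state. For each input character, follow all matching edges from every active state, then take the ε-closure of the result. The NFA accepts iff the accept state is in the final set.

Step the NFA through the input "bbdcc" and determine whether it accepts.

initial (ε-close {0}): {0,1,2,4}
'b' @ 1: {1,3,4,5}  (accept∈set)
'b' @ 2: {5}  (accept∈set)
'd' @ 3: {}  — state set empty
rest 'cc' ignored (set empty)
final: {}; accept 5 not in set

Answer: REJECT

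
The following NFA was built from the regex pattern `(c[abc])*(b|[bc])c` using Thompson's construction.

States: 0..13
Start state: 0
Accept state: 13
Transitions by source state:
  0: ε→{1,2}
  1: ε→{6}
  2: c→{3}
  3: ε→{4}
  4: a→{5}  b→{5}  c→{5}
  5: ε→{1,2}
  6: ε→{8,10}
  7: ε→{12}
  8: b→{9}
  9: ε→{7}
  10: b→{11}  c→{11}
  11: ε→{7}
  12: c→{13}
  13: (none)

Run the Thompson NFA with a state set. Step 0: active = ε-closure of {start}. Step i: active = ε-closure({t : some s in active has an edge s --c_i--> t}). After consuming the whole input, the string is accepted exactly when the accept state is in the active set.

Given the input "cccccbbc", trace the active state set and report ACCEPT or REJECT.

Answer: ACCEPT

Steps:
start: ε-closure({0}) = {0,1,2,6,8,10}
'c' @ 1: {3,4,7,11,12}
'c' @ 2: {1,2,5,6,8,10,13}  ✓accept
'c' @ 3: {3,4,7,11,12}
'c' @ 4: {1,2,5,6,8,10,13}  ✓accept
'c' @ 5: {3,4,7,11,12}
'b' @ 6: {1,2,5,6,8,10}
'b' @ 7: {7,9,11,12}
'c' @ 8: {13}  ✓accept
end set {13} — state 13 in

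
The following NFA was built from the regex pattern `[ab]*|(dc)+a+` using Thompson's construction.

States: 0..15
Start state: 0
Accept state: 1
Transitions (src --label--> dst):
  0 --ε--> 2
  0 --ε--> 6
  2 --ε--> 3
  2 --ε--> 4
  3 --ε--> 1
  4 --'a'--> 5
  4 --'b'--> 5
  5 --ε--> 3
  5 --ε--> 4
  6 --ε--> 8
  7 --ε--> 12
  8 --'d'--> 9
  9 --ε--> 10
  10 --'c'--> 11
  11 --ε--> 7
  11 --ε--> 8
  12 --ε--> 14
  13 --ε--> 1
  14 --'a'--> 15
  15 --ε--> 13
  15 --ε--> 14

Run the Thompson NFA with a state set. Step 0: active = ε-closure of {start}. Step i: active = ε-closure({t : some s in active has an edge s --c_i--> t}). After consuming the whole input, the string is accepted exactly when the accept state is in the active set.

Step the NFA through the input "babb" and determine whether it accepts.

initial (ε-close {0}): {0,1,2,3,4,6,8}
'b' @ 1: {1,3,4,5}  ✓accept
'a' @ 2: {1,3,4,5}  ✓accept
'b' @ 3: {1,3,4,5}  ✓accept
'b' @ 4: {1,3,4,5}  ✓accept
final: {1,3,4,5}; accept 1 in set

Answer: ACCEPT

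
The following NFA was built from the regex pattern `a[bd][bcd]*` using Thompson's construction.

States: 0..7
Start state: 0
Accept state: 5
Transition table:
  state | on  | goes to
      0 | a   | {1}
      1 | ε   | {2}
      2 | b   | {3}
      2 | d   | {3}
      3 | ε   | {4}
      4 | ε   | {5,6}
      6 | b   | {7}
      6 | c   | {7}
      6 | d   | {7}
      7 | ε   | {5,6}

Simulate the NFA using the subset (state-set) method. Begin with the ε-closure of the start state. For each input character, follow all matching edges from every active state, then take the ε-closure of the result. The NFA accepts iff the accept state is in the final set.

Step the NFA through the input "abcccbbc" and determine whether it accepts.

Answer: ACCEPT

Trace:
S₀ = ε-closure({0}) = {0}
'a' @ 1: {1,2}
'b' @ 2: {3,4,5,6}  [accepting]
'c' @ 3: {5,6,7}  [accepting]
'c' @ 4: {5,6,7}  [accepting]
'c' @ 5: {5,6,7}  [accepting]
'b' @ 6: {5,6,7}  [accepting]
'b' @ 7: {5,6,7}  [accepting]
'c' @ 8: {5,6,7}  [accepting]
end set {5,6,7} — state 5 in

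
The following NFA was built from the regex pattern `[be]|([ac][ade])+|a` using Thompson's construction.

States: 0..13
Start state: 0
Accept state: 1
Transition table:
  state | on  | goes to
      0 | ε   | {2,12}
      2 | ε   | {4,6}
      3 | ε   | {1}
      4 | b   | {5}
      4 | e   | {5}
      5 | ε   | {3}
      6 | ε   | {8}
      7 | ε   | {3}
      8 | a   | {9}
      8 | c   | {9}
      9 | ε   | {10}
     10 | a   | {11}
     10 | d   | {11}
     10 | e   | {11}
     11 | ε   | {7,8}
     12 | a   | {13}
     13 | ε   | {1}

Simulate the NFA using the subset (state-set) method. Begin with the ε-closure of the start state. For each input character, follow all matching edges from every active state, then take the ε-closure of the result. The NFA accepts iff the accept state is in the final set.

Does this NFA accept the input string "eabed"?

Answer: REJECT

Derivation:
start: ε-closure({0}) = {0,2,4,6,8,12}
'e' @ 1: {1,3,5}  ✓accept
'a' @ 2: {}  — state set empty
rest 'bed' ignored (set empty)
final: {}; accept 1 not in set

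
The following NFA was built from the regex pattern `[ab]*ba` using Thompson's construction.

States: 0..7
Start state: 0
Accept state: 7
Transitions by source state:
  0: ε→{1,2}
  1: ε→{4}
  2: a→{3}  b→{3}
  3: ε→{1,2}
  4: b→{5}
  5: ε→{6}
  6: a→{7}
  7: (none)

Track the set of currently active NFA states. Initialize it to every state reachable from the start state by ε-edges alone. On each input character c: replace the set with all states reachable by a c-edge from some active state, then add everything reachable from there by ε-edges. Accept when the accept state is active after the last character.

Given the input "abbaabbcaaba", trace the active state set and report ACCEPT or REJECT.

initial (ε-close {0}): {0,1,2,4}
'a' @ 1: {1,2,3,4}
'b' @ 2: {1,2,3,4,5,6}
'b' @ 3: {1,2,3,4,5,6}
'a' @ 4: {1,2,3,4,7}  (accept∈set)
'a' @ 5: {1,2,3,4}
'b' @ 6: {1,2,3,4,5,6}
'b' @ 7: {1,2,3,4,5,6}
'c' @ 8: {}  — no active states
rest 'aaba' ignored (set empty)
after full input: {}  (accept=7 not in)

Answer: REJECT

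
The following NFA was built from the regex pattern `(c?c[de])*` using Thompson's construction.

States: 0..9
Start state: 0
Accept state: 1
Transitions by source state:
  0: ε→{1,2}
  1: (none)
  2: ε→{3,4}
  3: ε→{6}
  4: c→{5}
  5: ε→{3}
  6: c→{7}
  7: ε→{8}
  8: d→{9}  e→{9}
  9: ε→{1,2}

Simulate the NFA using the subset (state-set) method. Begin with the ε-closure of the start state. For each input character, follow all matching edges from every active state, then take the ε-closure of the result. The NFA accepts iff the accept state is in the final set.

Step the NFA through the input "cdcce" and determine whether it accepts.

Answer: ACCEPT

Derivation:
start: ε-closure({0}) = {0,1,2,3,4,6}
'c' @ 1: {3,5,6,7,8}
'd' @ 2: {1,2,3,4,6,9}  [accepting]
'c' @ 3: {3,5,6,7,8}
'c' @ 4: {7,8}
'e' @ 5: {1,2,3,4,6,9}  [accepting]
after full input: {1,2,3,4,6,9}  (accept=1 in)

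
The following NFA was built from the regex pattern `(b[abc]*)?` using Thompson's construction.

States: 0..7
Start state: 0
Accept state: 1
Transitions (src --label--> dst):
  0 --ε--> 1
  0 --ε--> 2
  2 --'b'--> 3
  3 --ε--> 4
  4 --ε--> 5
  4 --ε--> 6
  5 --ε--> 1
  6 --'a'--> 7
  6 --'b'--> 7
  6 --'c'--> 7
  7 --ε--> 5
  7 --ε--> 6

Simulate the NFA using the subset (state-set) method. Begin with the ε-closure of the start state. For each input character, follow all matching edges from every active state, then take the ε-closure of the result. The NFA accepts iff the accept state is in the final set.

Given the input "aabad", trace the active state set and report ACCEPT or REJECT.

Answer: REJECT

Steps:
start: ε-closure({0}) = {0,1,2}
'a' @ 1: {}  — no active states
rest 'abad' ignored (set empty)
after full input: {}  (accept=1 not in)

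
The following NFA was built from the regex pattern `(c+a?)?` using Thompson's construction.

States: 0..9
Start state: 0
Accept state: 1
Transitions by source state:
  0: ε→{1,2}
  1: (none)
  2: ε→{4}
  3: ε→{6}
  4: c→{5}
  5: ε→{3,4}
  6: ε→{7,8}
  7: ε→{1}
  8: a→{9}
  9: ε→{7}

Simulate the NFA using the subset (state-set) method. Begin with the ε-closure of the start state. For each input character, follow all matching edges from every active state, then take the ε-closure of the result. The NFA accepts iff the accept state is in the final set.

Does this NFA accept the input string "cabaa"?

Answer: REJECT

Steps:
start: ε-closure({0}) = {0,1,2,4}
'c' @ 1: {1,3,4,5,6,7,8}  ✓accept
'a' @ 2: {1,7,9}  ✓accept
'b' @ 3: {}  — dead — no transitions
rest 'aa' ignored (set empty)
after full input: {}  (accept=1 not in)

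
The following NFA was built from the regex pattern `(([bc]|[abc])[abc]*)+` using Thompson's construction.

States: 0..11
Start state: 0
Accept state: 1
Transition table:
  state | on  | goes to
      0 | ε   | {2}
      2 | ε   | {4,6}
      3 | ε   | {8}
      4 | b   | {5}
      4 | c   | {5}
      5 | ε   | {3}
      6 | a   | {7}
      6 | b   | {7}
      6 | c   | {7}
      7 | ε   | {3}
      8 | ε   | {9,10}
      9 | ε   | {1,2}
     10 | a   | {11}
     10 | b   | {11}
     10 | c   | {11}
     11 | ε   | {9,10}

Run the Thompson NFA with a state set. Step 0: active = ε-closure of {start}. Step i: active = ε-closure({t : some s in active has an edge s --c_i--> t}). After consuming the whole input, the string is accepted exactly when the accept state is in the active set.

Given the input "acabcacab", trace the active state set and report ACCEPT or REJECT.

Answer: ACCEPT

Trace:
initial (ε-close {0}): {0,2,4,6}
'a' @ 1: {1,2,3,4,6,7,8,9,10}  ✓accept
'c' @ 2: {1,2,3,4,5,6,7,8,9,10,11}  ✓accept
'a' @ 3: {1,2,3,4,6,7,8,9,10,11}  ✓accept
'b' @ 4: {1,2,3,4,5,6,7,8,9,10,11}  ✓accept
'c' @ 5: {1,2,3,4,5,6,7,8,9,10,11}  ✓accept
'a' @ 6: {1,2,3,4,6,7,8,9,10,11}  ✓accept
'c' @ 7: {1,2,3,4,5,6,7,8,9,10,11}  ✓accept
'a' @ 8: {1,2,3,4,6,7,8,9,10,11}  ✓accept
'b' @ 9: {1,2,3,4,5,6,7,8,9,10,11}  ✓accept
final: {1,2,3,4,5,6,7,8,9,10,11}; accept 1 in set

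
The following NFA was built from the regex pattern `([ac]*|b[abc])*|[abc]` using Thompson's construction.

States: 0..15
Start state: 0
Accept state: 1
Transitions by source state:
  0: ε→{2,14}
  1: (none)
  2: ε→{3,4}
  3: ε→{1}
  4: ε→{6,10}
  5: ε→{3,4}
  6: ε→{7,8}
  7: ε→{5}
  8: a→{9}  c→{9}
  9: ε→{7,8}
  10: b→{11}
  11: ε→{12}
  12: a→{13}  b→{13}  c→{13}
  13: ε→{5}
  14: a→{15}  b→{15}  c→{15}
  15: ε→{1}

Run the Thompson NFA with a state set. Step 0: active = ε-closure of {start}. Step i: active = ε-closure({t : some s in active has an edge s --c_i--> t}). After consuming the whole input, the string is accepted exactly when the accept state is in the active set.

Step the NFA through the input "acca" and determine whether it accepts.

S₀ = ε-closure({0}) = {0,1,2,3,4,5,6,7,8,10,14}
'a' @ 1: {1,3,4,5,6,7,8,9,10,15}  (accept∈set)
'c' @ 2: {1,3,4,5,6,7,8,9,10}  (accept∈set)
'c' @ 3: {1,3,4,5,6,7,8,9,10}  (accept∈set)
'a' @ 4: {1,3,4,5,6,7,8,9,10}  (accept∈set)
final: {1,3,4,5,6,7,8,9,10}; accept 1 in set

Answer: ACCEPT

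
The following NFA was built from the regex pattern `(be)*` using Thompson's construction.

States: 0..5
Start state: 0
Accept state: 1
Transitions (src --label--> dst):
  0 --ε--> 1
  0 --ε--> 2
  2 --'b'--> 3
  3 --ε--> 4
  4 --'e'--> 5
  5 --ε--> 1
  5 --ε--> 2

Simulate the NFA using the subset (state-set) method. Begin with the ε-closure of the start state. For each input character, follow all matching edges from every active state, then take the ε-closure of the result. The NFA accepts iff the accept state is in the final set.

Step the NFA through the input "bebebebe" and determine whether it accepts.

start: ε-closure({0}) = {0,1,2}
'b' @ 1: {3,4}
'e' @ 2: {1,2,5}  ✓accept
'b' @ 3: {3,4}
'e' @ 4: {1,2,5}  ✓accept
'b' @ 5: {3,4}
'e' @ 6: {1,2,5}  ✓accept
'b' @ 7: {3,4}
'e' @ 8: {1,2,5}  ✓accept
end set {1,2,5} — state 1 in

Answer: ACCEPT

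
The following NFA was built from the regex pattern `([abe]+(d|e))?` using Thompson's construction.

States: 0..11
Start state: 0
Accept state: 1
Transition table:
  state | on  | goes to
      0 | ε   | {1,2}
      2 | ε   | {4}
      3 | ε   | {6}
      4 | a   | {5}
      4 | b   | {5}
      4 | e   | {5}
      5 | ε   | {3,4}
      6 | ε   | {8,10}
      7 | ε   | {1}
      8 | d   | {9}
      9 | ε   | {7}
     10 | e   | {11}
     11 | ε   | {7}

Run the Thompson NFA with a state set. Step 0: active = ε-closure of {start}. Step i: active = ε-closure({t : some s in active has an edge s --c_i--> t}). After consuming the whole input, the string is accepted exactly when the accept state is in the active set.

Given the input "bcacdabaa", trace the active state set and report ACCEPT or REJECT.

Answer: REJECT

Derivation:
start: ε-closure({0}) = {0,1,2,4}
'b' @ 1: {3,4,5,6,8,10}
'c' @ 2: {}  — no active states
rest 'acdabaa' ignored (set empty)
after full input: {}  (accept=1 not in)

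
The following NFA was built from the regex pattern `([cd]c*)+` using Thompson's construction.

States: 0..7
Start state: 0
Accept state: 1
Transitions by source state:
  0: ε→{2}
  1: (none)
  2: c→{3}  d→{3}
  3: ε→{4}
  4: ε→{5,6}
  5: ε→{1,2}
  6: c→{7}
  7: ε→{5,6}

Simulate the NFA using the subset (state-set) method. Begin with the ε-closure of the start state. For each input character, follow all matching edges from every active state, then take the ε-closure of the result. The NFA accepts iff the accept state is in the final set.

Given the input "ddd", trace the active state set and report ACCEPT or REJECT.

Answer: ACCEPT

Steps:
initial (ε-close {0}): {0,2}
'd' @ 1: {1,2,3,4,5,6}  (accept∈set)
'd' @ 2: {1,2,3,4,5,6}  (accept∈set)
'd' @ 3: {1,2,3,4,5,6}  (accept∈set)
end set {1,2,3,4,5,6} — state 1 in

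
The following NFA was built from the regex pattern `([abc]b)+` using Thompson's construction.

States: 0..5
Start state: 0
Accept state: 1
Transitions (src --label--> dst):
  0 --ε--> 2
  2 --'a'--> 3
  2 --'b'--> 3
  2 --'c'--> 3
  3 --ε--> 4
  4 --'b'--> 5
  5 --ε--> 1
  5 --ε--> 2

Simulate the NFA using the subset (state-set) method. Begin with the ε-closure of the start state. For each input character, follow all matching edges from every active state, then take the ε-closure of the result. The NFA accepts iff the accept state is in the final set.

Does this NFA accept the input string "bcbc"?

Answer: REJECT

Derivation:
initial (ε-close {0}): {0,2}
'b' @ 1: {3,4}
'c' @ 2: {}  — no active states
rest 'bc' ignored (set empty)
final: {}; accept 1 not in set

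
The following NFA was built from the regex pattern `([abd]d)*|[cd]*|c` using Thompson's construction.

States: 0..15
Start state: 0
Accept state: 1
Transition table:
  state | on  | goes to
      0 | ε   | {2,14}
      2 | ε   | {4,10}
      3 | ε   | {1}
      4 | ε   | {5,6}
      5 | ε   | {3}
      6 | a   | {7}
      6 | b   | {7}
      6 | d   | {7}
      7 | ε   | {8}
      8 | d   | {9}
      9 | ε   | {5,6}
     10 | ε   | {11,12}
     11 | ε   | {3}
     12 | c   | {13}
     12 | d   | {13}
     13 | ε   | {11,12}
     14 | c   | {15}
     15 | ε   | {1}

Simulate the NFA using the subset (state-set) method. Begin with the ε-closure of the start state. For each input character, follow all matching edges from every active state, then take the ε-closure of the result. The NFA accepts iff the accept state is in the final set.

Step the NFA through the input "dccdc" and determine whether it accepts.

Answer: ACCEPT

Trace:
start: ε-closure({0}) = {0,1,2,3,4,5,6,10,11,12,14}
'd' @ 1: {1,3,7,8,11,12,13}  [accepting]
'c' @ 2: {1,3,11,12,13}  [accepting]
'c' @ 3: {1,3,11,12,13}  [accepting]
'd' @ 4: {1,3,11,12,13}  [accepting]
'c' @ 5: {1,3,11,12,13}  [accepting]
end set {1,3,11,12,13} — state 1 in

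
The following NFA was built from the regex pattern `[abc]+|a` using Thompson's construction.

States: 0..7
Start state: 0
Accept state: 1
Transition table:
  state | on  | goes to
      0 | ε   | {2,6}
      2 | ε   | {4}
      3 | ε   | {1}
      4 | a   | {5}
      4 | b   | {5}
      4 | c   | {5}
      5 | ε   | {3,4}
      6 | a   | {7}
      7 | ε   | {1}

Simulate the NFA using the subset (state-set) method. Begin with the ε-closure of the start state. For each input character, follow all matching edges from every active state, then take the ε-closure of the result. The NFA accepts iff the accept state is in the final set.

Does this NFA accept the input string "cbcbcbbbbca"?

initial (ε-close {0}): {0,2,4,6}
'c' @ 1: {1,3,4,5}  ✓accept
'b' @ 2: {1,3,4,5}  ✓accept
'c' @ 3: {1,3,4,5}  ✓accept
'b' @ 4: {1,3,4,5}  ✓accept
'c' @ 5: {1,3,4,5}  ✓accept
'b' @ 6: {1,3,4,5}  ✓accept
'b' @ 7: {1,3,4,5}  ✓accept
'b' @ 8: {1,3,4,5}  ✓accept
'b' @ 9: {1,3,4,5}  ✓accept
'c' @ 10: {1,3,4,5}  ✓accept
'a' @ 11: {1,3,4,5}  ✓accept
final: {1,3,4,5}; accept 1 in set

Answer: ACCEPT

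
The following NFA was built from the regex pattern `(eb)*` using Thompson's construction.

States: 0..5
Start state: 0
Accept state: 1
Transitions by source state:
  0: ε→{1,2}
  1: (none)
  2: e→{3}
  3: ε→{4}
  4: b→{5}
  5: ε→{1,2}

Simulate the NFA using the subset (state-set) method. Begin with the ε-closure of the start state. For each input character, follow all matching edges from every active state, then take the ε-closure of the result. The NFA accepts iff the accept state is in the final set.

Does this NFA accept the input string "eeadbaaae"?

S₀ = ε-closure({0}) = {0,1,2}
'e' @ 1: {3,4}
'e' @ 2: {}  — dead — no transitions
rest 'adbaaae' ignored (set empty)
after full input: {}  (accept=1 not in)

Answer: REJECT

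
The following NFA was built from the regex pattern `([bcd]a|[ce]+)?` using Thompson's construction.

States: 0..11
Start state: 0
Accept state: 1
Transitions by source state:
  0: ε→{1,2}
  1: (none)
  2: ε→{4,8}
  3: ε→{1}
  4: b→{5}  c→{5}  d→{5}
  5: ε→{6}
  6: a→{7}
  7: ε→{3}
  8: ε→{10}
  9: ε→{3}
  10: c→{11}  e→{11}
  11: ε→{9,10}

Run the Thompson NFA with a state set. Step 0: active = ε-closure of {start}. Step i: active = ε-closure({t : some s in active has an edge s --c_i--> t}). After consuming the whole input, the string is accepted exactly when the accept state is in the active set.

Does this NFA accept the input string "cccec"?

initial (ε-close {0}): {0,1,2,4,8,10}
'c' @ 1: {1,3,5,6,9,10,11}  [accepting]
'c' @ 2: {1,3,9,10,11}  [accepting]
'c' @ 3: {1,3,9,10,11}  [accepting]
'e' @ 4: {1,3,9,10,11}  [accepting]
'c' @ 5: {1,3,9,10,11}  [accepting]
after full input: {1,3,9,10,11}  (accept=1 in)

Answer: ACCEPT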